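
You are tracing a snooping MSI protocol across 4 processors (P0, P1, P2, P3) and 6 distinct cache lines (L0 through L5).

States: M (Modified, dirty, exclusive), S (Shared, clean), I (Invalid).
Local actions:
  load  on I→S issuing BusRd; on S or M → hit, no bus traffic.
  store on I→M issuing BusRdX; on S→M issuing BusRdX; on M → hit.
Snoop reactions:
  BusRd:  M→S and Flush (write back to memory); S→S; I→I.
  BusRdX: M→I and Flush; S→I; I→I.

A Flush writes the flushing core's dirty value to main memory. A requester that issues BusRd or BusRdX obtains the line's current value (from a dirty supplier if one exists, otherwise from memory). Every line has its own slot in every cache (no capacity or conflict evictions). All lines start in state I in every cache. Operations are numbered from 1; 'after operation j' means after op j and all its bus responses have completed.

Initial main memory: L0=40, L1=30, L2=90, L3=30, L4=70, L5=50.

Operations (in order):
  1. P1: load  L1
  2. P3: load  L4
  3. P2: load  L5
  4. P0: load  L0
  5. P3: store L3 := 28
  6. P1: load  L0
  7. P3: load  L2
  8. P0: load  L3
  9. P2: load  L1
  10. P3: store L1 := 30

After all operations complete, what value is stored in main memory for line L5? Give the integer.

memory[L5] = 50

step 1: P1: load  L1  ⟶  ISII  (L1)  txn=BusRd  M[L1]=30
step 2: P3: load  L4  ⟶  IIIS  (L4)  txn=BusRd  M[L4]=70
step 3: P2: load  L5  ⟶  IISI  (L5)  txn=BusRd  M[L5]=50
step 4: P0: load  L0  ⟶  SIII  (L0)  txn=BusRd  M[L0]=40
step 5: P3: store L3 := 28  ⟶  IIIM  (L3)  txn=BusRdX  M[L3]=30
step 6: P1: load  L0  ⟶  SSII  (L0)  txn=BusRd  M[L0]=40
step 7: P3: load  L2  ⟶  IIIS  (L2)  txn=BusRd  M[L2]=90
step 8: P0: load  L3  ⟶  SIIS  (L3)  txn=BusRd+Flush  M[L3]=28
step 9: P2: load  L1  ⟶  ISSI  (L1)  txn=BusRd  M[L1]=30
step 10: P3: store L1 := 30  ⟶  IIIM  (L1)  txn=BusRdX  M[L1]=30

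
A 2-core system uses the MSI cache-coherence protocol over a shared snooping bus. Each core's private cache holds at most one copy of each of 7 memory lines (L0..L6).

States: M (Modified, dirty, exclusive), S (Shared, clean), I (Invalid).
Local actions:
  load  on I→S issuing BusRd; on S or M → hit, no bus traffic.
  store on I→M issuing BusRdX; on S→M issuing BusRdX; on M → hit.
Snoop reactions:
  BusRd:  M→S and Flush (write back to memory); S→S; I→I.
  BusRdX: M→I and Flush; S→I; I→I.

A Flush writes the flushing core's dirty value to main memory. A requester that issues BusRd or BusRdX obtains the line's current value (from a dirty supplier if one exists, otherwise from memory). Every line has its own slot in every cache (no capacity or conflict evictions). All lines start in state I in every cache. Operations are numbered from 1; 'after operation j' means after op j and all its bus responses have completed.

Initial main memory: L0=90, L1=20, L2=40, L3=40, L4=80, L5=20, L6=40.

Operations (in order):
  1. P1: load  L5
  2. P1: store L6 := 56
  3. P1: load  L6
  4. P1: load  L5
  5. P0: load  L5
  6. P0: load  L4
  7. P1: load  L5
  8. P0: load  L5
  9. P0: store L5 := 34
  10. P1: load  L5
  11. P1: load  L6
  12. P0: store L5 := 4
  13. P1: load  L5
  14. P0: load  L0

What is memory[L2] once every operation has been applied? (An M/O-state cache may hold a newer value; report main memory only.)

memory[L2] = 40

step 1: P1: load  L5  ⟶  IS  (L5)  txn=BusRd  M[L5]=20
step 2: P1: store L6 := 56  ⟶  IM  (L6)  txn=BusRdX  M[L6]=40
step 3: P1: load  L6  ⟶  IM  (L6)  txn=∅  M[L6]=40
step 4: P1: load  L5  ⟶  IS  (L5)  txn=∅  M[L5]=20
step 5: P0: load  L5  ⟶  SS  (L5)  txn=BusRd  M[L5]=20
step 6: P0: load  L4  ⟶  SI  (L4)  txn=BusRd  M[L4]=80
step 7: P1: load  L5  ⟶  SS  (L5)  txn=∅  M[L5]=20
step 8: P0: load  L5  ⟶  SS  (L5)  txn=∅  M[L5]=20
step 9: P0: store L5 := 34  ⟶  MI  (L5)  txn=BusRdX  M[L5]=20
step 10: P1: load  L5  ⟶  SS  (L5)  txn=BusRd+Flush  M[L5]=34
step 11: P1: load  L6  ⟶  IM  (L6)  txn=∅  M[L6]=40
step 12: P0: store L5 := 4  ⟶  MI  (L5)  txn=BusRdX  M[L5]=34
step 13: P1: load  L5  ⟶  SS  (L5)  txn=BusRd+Flush  M[L5]=4
step 14: P0: load  L0  ⟶  SI  (L0)  txn=BusRd  M[L0]=90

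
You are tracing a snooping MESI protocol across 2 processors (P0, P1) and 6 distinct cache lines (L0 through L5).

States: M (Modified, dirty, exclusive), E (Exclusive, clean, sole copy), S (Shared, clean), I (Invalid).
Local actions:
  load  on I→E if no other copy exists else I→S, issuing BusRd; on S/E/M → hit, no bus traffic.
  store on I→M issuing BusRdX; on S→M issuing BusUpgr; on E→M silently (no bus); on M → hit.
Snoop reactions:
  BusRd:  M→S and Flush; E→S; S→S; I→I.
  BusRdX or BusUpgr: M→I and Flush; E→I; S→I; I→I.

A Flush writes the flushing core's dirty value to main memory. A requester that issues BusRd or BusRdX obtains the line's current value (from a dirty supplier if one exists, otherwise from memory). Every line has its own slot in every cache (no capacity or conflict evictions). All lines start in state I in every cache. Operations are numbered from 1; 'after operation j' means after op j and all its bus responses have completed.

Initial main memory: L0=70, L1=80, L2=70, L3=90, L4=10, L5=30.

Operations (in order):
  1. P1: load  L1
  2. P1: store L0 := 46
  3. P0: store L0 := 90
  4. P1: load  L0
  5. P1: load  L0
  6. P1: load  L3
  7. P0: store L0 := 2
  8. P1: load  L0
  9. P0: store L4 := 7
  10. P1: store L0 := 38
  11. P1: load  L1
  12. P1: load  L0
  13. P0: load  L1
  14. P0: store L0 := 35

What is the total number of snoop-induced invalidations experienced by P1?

invalidations = 3

1. P1: load  L1  bus=[BusRd]  L1: P0=I P1=E  mem[L1]=80
2. P1: store L0 := 46  bus=[BusRdX]  L0: P0=I P1=M  mem[L0]=70
3. P0: store L0 := 90  bus=[BusRdX,Flush]  L0: P0=M P1=I  mem[L0]=46
4. P1: load  L0  bus=[BusRd,Flush]  L0: P0=S P1=S  mem[L0]=90
5. P1: load  L0  bus=[-]  L0: P0=S P1=S  mem[L0]=90
6. P1: load  L3  bus=[BusRd]  L3: P0=I P1=E  mem[L3]=90
7. P0: store L0 := 2  bus=[BusUpgr]  L0: P0=M P1=I  mem[L0]=90
8. P1: load  L0  bus=[BusRd,Flush]  L0: P0=S P1=S  mem[L0]=2
9. P0: store L4 := 7  bus=[BusRdX]  L4: P0=M P1=I  mem[L4]=10
10. P1: store L0 := 38  bus=[BusUpgr]  L0: P0=I P1=M  mem[L0]=2
11. P1: load  L1  bus=[-]  L1: P0=I P1=E  mem[L1]=80
12. P1: load  L0  bus=[-]  L0: P0=I P1=M  mem[L0]=2
13. P0: load  L1  bus=[BusRd]  L1: P0=S P1=S  mem[L1]=80
14. P0: store L0 := 35  bus=[BusRdX,Flush]  L0: P0=M P1=I  mem[L0]=38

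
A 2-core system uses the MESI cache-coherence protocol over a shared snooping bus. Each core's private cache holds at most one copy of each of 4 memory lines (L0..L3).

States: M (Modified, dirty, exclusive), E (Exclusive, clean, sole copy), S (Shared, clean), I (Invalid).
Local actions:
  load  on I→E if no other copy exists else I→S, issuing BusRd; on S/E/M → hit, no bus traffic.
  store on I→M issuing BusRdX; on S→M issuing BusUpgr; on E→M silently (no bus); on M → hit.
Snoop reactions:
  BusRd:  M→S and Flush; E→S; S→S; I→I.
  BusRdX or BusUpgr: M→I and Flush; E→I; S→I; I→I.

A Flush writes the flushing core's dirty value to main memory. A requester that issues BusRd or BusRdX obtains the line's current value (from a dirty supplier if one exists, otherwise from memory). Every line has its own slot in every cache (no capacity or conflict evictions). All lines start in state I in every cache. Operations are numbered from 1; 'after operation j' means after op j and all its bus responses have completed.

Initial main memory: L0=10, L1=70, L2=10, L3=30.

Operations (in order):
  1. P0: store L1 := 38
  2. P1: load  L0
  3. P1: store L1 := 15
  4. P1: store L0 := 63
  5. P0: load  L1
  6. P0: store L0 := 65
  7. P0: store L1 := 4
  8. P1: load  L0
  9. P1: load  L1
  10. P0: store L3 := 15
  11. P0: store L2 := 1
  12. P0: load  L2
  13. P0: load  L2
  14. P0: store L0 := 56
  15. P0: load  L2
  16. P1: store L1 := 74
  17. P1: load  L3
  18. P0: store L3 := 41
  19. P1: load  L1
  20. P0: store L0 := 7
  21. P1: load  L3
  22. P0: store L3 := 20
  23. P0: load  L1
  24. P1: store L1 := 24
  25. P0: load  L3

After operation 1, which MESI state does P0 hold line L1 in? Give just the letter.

state = M

  op1 P0: store L1 := 38 → M/I on L1; bus BusRdX; mem=70
  op2 P1: load  L0 → I/E on L0; bus BusRd; mem=10
  op3 P1: store L1 := 15 → I/M on L1; bus BusRdX Flush; mem=38
  op4 P1: store L0 := 63 → I/M on L0; bus (none); mem=10
  op5 P0: load  L1 → S/S on L1; bus BusRd Flush; mem=15
  op6 P0: store L0 := 65 → M/I on L0; bus BusRdX Flush; mem=63
  op7 P0: store L1 := 4 → M/I on L1; bus BusUpgr; mem=15
  op8 P1: load  L0 → S/S on L0; bus BusRd Flush; mem=65
  op9 P1: load  L1 → S/S on L1; bus BusRd Flush; mem=4
  op10 P0: store L3 := 15 → M/I on L3; bus BusRdX; mem=30
  op11 P0: store L2 := 1 → M/I on L2; bus BusRdX; mem=10
  op12 P0: load  L2 → M/I on L2; bus (none); mem=10
  op13 P0: load  L2 → M/I on L2; bus (none); mem=10
  op14 P0: store L0 := 56 → M/I on L0; bus BusUpgr; mem=65
  op15 P0: load  L2 → M/I on L2; bus (none); mem=10
  op16 P1: store L1 := 74 → I/M on L1; bus BusUpgr; mem=4
  op17 P1: load  L3 → S/S on L3; bus BusRd Flush; mem=15
  op18 P0: store L3 := 41 → M/I on L3; bus BusUpgr; mem=15
  op19 P1: load  L1 → I/M on L1; bus (none); mem=4
  op20 P0: store L0 := 7 → M/I on L0; bus (none); mem=65
  op21 P1: load  L3 → S/S on L3; bus BusRd Flush; mem=41
  op22 P0: store L3 := 20 → M/I on L3; bus BusUpgr; mem=41
  op23 P0: load  L1 → S/S on L1; bus BusRd Flush; mem=74
  op24 P1: store L1 := 24 → I/M on L1; bus BusUpgr; mem=74
  op25 P0: load  L3 → M/I on L3; bus (none); mem=41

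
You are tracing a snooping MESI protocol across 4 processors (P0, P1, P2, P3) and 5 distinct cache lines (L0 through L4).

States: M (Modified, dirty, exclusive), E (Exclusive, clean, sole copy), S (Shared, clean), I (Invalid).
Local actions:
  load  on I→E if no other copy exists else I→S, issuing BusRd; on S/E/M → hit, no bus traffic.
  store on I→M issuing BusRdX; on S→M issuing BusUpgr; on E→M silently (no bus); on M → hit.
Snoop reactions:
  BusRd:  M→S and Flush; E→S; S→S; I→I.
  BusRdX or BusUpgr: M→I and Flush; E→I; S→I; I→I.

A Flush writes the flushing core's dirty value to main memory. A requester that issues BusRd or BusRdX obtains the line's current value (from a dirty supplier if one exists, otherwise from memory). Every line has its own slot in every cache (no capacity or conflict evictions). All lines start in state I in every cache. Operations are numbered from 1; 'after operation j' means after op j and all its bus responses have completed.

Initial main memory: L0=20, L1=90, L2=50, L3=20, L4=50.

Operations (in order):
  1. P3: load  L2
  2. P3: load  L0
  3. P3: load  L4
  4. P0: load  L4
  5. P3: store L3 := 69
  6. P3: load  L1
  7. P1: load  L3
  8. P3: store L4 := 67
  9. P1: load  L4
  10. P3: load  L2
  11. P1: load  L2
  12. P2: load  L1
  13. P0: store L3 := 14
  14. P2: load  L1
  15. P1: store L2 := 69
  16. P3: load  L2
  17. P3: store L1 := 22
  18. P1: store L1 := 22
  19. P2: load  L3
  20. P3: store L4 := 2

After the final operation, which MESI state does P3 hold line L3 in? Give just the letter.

  op1 P3: load  L2 → I/I/I/E on L2; bus BusRd; mem=50
  op2 P3: load  L0 → I/I/I/E on L0; bus BusRd; mem=20
  op3 P3: load  L4 → I/I/I/E on L4; bus BusRd; mem=50
  op4 P0: load  L4 → S/I/I/S on L4; bus BusRd; mem=50
  op5 P3: store L3 := 69 → I/I/I/M on L3; bus BusRdX; mem=20
  op6 P3: load  L1 → I/I/I/E on L1; bus BusRd; mem=90
  op7 P1: load  L3 → I/S/I/S on L3; bus BusRd Flush; mem=69
  op8 P3: store L4 := 67 → I/I/I/M on L4; bus BusUpgr; mem=50
  op9 P1: load  L4 → I/S/I/S on L4; bus BusRd Flush; mem=67
  op10 P3: load  L2 → I/I/I/E on L2; bus (none); mem=50
  op11 P1: load  L2 → I/S/I/S on L2; bus BusRd; mem=50
  op12 P2: load  L1 → I/I/S/S on L1; bus BusRd; mem=90
  op13 P0: store L3 := 14 → M/I/I/I on L3; bus BusRdX; mem=69
  op14 P2: load  L1 → I/I/S/S on L1; bus (none); mem=90
  op15 P1: store L2 := 69 → I/M/I/I on L2; bus BusUpgr; mem=50
  op16 P3: load  L2 → I/S/I/S on L2; bus BusRd Flush; mem=69
  op17 P3: store L1 := 22 → I/I/I/M on L1; bus BusUpgr; mem=90
  op18 P1: store L1 := 22 → I/M/I/I on L1; bus BusRdX Flush; mem=22
  op19 P2: load  L3 → S/I/S/I on L3; bus BusRd Flush; mem=14
  op20 P3: store L4 := 2 → I/I/I/M on L4; bus BusUpgr; mem=67

state = I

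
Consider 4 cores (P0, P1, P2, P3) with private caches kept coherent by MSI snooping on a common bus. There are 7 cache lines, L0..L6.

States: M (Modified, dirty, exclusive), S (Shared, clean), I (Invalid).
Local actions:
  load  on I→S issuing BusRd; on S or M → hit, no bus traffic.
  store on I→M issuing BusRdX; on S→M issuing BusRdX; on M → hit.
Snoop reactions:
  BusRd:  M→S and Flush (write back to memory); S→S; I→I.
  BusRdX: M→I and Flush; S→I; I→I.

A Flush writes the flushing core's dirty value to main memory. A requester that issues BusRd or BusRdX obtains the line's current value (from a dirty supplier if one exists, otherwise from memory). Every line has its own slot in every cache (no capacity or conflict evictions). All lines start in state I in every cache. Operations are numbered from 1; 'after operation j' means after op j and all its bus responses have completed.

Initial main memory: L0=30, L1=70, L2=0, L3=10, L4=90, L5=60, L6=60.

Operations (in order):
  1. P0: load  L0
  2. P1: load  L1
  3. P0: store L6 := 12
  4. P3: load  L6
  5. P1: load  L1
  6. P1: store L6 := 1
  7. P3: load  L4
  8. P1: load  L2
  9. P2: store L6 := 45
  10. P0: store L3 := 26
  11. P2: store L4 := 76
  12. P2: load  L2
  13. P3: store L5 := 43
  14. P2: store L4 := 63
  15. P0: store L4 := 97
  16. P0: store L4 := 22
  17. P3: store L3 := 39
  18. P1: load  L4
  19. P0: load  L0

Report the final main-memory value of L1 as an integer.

1. P0: load  L0  bus=[BusRd]  L0: P0=S P1=I P2=I P3=I  mem[L0]=30
2. P1: load  L1  bus=[BusRd]  L1: P0=I P1=S P2=I P3=I  mem[L1]=70
3. P0: store L6 := 12  bus=[BusRdX]  L6: P0=M P1=I P2=I P3=I  mem[L6]=60
4. P3: load  L6  bus=[BusRd,Flush]  L6: P0=S P1=I P2=I P3=S  mem[L6]=12
5. P1: load  L1  bus=[-]  L1: P0=I P1=S P2=I P3=I  mem[L1]=70
6. P1: store L6 := 1  bus=[BusRdX]  L6: P0=I P1=M P2=I P3=I  mem[L6]=12
7. P3: load  L4  bus=[BusRd]  L4: P0=I P1=I P2=I P3=S  mem[L4]=90
8. P1: load  L2  bus=[BusRd]  L2: P0=I P1=S P2=I P3=I  mem[L2]=0
9. P2: store L6 := 45  bus=[BusRdX,Flush]  L6: P0=I P1=I P2=M P3=I  mem[L6]=1
10. P0: store L3 := 26  bus=[BusRdX]  L3: P0=M P1=I P2=I P3=I  mem[L3]=10
11. P2: store L4 := 76  bus=[BusRdX]  L4: P0=I P1=I P2=M P3=I  mem[L4]=90
12. P2: load  L2  bus=[BusRd]  L2: P0=I P1=S P2=S P3=I  mem[L2]=0
13. P3: store L5 := 43  bus=[BusRdX]  L5: P0=I P1=I P2=I P3=M  mem[L5]=60
14. P2: store L4 := 63  bus=[-]  L4: P0=I P1=I P2=M P3=I  mem[L4]=90
15. P0: store L4 := 97  bus=[BusRdX,Flush]  L4: P0=M P1=I P2=I P3=I  mem[L4]=63
16. P0: store L4 := 22  bus=[-]  L4: P0=M P1=I P2=I P3=I  mem[L4]=63
17. P3: store L3 := 39  bus=[BusRdX,Flush]  L3: P0=I P1=I P2=I P3=M  mem[L3]=26
18. P1: load  L4  bus=[BusRd,Flush]  L4: P0=S P1=S P2=I P3=I  mem[L4]=22
19. P0: load  L0  bus=[-]  L0: P0=S P1=I P2=I P3=I  mem[L0]=30

memory[L1] = 70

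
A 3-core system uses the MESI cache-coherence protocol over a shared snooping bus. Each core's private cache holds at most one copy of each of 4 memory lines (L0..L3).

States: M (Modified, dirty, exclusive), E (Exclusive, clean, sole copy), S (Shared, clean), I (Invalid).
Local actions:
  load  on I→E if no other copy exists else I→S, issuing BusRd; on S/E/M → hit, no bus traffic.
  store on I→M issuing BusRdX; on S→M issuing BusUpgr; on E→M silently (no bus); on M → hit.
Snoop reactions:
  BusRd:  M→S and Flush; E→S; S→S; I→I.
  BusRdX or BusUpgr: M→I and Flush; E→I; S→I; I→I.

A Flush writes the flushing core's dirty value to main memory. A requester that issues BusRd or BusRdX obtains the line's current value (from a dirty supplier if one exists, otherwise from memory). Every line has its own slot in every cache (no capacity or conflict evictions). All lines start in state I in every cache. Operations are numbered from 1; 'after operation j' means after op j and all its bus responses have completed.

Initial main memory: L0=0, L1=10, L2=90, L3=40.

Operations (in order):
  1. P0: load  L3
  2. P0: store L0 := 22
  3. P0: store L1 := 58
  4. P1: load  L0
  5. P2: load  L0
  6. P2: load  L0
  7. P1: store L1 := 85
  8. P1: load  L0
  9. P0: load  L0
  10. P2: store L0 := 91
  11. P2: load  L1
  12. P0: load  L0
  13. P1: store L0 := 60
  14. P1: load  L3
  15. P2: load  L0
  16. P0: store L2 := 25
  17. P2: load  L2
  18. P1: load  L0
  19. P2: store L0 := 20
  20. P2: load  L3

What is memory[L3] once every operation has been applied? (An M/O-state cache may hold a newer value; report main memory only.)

1. P0: load  L3  bus=[BusRd]  L3: P0=E P1=I P2=I  mem[L3]=40
2. P0: store L0 := 22  bus=[BusRdX]  L0: P0=M P1=I P2=I  mem[L0]=0
3. P0: store L1 := 58  bus=[BusRdX]  L1: P0=M P1=I P2=I  mem[L1]=10
4. P1: load  L0  bus=[BusRd,Flush]  L0: P0=S P1=S P2=I  mem[L0]=22
5. P2: load  L0  bus=[BusRd]  L0: P0=S P1=S P2=S  mem[L0]=22
6. P2: load  L0  bus=[-]  L0: P0=S P1=S P2=S  mem[L0]=22
7. P1: store L1 := 85  bus=[BusRdX,Flush]  L1: P0=I P1=M P2=I  mem[L1]=58
8. P1: load  L0  bus=[-]  L0: P0=S P1=S P2=S  mem[L0]=22
9. P0: load  L0  bus=[-]  L0: P0=S P1=S P2=S  mem[L0]=22
10. P2: store L0 := 91  bus=[BusUpgr]  L0: P0=I P1=I P2=M  mem[L0]=22
11. P2: load  L1  bus=[BusRd,Flush]  L1: P0=I P1=S P2=S  mem[L1]=85
12. P0: load  L0  bus=[BusRd,Flush]  L0: P0=S P1=I P2=S  mem[L0]=91
13. P1: store L0 := 60  bus=[BusRdX]  L0: P0=I P1=M P2=I  mem[L0]=91
14. P1: load  L3  bus=[BusRd]  L3: P0=S P1=S P2=I  mem[L3]=40
15. P2: load  L0  bus=[BusRd,Flush]  L0: P0=I P1=S P2=S  mem[L0]=60
16. P0: store L2 := 25  bus=[BusRdX]  L2: P0=M P1=I P2=I  mem[L2]=90
17. P2: load  L2  bus=[BusRd,Flush]  L2: P0=S P1=I P2=S  mem[L2]=25
18. P1: load  L0  bus=[-]  L0: P0=I P1=S P2=S  mem[L0]=60
19. P2: store L0 := 20  bus=[BusUpgr]  L0: P0=I P1=I P2=M  mem[L0]=60
20. P2: load  L3  bus=[BusRd]  L3: P0=S P1=S P2=S  mem[L3]=40

memory[L3] = 40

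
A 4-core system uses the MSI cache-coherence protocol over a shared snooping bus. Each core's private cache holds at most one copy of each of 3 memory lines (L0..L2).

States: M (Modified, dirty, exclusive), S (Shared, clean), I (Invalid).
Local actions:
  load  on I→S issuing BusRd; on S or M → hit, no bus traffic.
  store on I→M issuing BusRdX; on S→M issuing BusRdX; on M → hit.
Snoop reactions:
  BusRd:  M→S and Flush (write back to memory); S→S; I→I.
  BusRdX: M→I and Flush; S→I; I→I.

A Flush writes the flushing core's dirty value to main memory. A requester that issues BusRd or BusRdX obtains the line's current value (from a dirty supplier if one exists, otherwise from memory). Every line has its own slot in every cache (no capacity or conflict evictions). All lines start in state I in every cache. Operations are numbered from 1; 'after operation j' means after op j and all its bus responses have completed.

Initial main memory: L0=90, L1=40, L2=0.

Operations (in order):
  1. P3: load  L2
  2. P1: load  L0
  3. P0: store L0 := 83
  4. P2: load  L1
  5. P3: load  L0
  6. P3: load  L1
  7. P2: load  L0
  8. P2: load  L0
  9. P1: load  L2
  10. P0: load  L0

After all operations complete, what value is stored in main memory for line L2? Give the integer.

[1] P3: load  L2 | P0:I, P1:I, P2:I, P3:S(0) | bus: BusRd
[2] P1: load  L0 | P0:I, P1:S(90), P2:I, P3:I | bus: BusRd
[3] P0: store L0 := 83 | P0:M(83), P1:I, P2:I, P3:I | bus: BusRdX
[4] P2: load  L1 | P0:I, P1:I, P2:S(40), P3:I | bus: BusRd
[5] P3: load  L0 | P0:S(83), P1:I, P2:I, P3:S(83) | bus: BusRd,Flush
[6] P3: load  L1 | P0:I, P1:I, P2:S(40), P3:S(40) | bus: BusRd
[7] P2: load  L0 | P0:S(83), P1:I, P2:S(83), P3:S(83) | bus: BusRd
[8] P2: load  L0 | P0:S(83), P1:I, P2:S(83), P3:S(83) | bus: none
[9] P1: load  L2 | P0:I, P1:S(0), P2:I, P3:S(0) | bus: BusRd
[10] P0: load  L0 | P0:S(83), P1:I, P2:S(83), P3:S(83) | bus: none

memory[L2] = 0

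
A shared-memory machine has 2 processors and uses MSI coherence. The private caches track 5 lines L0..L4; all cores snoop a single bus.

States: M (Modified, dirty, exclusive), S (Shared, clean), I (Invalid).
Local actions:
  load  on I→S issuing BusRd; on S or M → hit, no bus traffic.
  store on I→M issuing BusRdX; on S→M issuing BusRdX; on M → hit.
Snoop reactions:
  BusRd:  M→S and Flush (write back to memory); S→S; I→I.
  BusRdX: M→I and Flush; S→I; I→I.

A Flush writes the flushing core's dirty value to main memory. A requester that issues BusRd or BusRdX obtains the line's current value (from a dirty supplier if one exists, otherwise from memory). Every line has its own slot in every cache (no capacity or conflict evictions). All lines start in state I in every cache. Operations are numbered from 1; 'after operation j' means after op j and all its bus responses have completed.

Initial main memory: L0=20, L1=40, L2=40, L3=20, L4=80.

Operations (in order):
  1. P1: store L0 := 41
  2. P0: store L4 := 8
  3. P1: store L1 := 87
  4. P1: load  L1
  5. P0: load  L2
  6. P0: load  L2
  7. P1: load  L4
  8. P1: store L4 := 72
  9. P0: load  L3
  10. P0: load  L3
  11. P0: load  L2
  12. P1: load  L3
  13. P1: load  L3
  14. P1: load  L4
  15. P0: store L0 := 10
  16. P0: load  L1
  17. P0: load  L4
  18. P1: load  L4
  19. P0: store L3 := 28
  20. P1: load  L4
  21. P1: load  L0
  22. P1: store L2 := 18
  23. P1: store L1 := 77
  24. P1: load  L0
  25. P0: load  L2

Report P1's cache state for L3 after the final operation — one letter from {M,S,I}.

  op1 P1: store L0 := 41 → I/M on L0; bus BusRdX; mem=20
  op2 P0: store L4 := 8 → M/I on L4; bus BusRdX; mem=80
  op3 P1: store L1 := 87 → I/M on L1; bus BusRdX; mem=40
  op4 P1: load  L1 → I/M on L1; bus (none); mem=40
  op5 P0: load  L2 → S/I on L2; bus BusRd; mem=40
  op6 P0: load  L2 → S/I on L2; bus (none); mem=40
  op7 P1: load  L4 → S/S on L4; bus BusRd Flush; mem=8
  op8 P1: store L4 := 72 → I/M on L4; bus BusRdX; mem=8
  op9 P0: load  L3 → S/I on L3; bus BusRd; mem=20
  op10 P0: load  L3 → S/I on L3; bus (none); mem=20
  op11 P0: load  L2 → S/I on L2; bus (none); mem=40
  op12 P1: load  L3 → S/S on L3; bus BusRd; mem=20
  op13 P1: load  L3 → S/S on L3; bus (none); mem=20
  op14 P1: load  L4 → I/M on L4; bus (none); mem=8
  op15 P0: store L0 := 10 → M/I on L0; bus BusRdX Flush; mem=41
  op16 P0: load  L1 → S/S on L1; bus BusRd Flush; mem=87
  op17 P0: load  L4 → S/S on L4; bus BusRd Flush; mem=72
  op18 P1: load  L4 → S/S on L4; bus (none); mem=72
  op19 P0: store L3 := 28 → M/I on L3; bus BusRdX; mem=20
  op20 P1: load  L4 → S/S on L4; bus (none); mem=72
  op21 P1: load  L0 → S/S on L0; bus BusRd Flush; mem=10
  op22 P1: store L2 := 18 → I/M on L2; bus BusRdX; mem=40
  op23 P1: store L1 := 77 → I/M on L1; bus BusRdX; mem=87
  op24 P1: load  L0 → S/S on L0; bus (none); mem=10
  op25 P0: load  L2 → S/S on L2; bus BusRd Flush; mem=18

state = I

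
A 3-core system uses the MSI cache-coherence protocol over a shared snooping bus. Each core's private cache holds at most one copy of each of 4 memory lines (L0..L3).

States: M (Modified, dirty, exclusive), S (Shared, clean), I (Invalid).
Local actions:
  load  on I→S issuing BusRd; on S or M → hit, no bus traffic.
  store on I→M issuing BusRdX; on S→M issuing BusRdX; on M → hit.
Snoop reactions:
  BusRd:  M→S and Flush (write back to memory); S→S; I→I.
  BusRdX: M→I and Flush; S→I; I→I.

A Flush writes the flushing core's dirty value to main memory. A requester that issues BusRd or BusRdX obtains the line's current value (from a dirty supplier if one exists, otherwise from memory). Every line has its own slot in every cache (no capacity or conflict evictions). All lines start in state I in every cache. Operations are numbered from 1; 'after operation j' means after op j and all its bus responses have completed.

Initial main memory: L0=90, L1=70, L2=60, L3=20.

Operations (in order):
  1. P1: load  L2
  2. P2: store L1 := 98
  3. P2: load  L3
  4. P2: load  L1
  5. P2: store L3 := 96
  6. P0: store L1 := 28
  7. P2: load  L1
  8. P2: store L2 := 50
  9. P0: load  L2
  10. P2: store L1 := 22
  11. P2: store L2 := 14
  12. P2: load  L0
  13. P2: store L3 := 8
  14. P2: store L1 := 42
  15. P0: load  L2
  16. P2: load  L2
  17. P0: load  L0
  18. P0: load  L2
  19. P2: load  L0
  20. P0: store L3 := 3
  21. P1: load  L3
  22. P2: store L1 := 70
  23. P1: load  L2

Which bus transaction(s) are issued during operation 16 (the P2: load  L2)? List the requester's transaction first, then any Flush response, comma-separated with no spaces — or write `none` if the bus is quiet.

1. P1: load  L2  bus=[BusRd]  L2: P0=I P1=S P2=I  mem[L2]=60
2. P2: store L1 := 98  bus=[BusRdX]  L1: P0=I P1=I P2=M  mem[L1]=70
3. P2: load  L3  bus=[BusRd]  L3: P0=I P1=I P2=S  mem[L3]=20
4. P2: load  L1  bus=[-]  L1: P0=I P1=I P2=M  mem[L1]=70
5. P2: store L3 := 96  bus=[BusRdX]  L3: P0=I P1=I P2=M  mem[L3]=20
6. P0: store L1 := 28  bus=[BusRdX,Flush]  L1: P0=M P1=I P2=I  mem[L1]=98
7. P2: load  L1  bus=[BusRd,Flush]  L1: P0=S P1=I P2=S  mem[L1]=28
8. P2: store L2 := 50  bus=[BusRdX]  L2: P0=I P1=I P2=M  mem[L2]=60
9. P0: load  L2  bus=[BusRd,Flush]  L2: P0=S P1=I P2=S  mem[L2]=50
10. P2: store L1 := 22  bus=[BusRdX]  L1: P0=I P1=I P2=M  mem[L1]=28
11. P2: store L2 := 14  bus=[BusRdX]  L2: P0=I P1=I P2=M  mem[L2]=50
12. P2: load  L0  bus=[BusRd]  L0: P0=I P1=I P2=S  mem[L0]=90
13. P2: store L3 := 8  bus=[-]  L3: P0=I P1=I P2=M  mem[L3]=20
14. P2: store L1 := 42  bus=[-]  L1: P0=I P1=I P2=M  mem[L1]=28
15. P0: load  L2  bus=[BusRd,Flush]  L2: P0=S P1=I P2=S  mem[L2]=14
16. P2: load  L2  bus=[-]  L2: P0=S P1=I P2=S  mem[L2]=14
17. P0: load  L0  bus=[BusRd]  L0: P0=S P1=I P2=S  mem[L0]=90
18. P0: load  L2  bus=[-]  L2: P0=S P1=I P2=S  mem[L2]=14
19. P2: load  L0  bus=[-]  L0: P0=S P1=I P2=S  mem[L0]=90
20. P0: store L3 := 3  bus=[BusRdX,Flush]  L3: P0=M P1=I P2=I  mem[L3]=8
21. P1: load  L3  bus=[BusRd,Flush]  L3: P0=S P1=S P2=I  mem[L3]=3
22. P2: store L1 := 70  bus=[-]  L1: P0=I P1=I P2=M  mem[L1]=28
23. P1: load  L2  bus=[BusRd]  L2: P0=S P1=S P2=S  mem[L2]=14

bus = none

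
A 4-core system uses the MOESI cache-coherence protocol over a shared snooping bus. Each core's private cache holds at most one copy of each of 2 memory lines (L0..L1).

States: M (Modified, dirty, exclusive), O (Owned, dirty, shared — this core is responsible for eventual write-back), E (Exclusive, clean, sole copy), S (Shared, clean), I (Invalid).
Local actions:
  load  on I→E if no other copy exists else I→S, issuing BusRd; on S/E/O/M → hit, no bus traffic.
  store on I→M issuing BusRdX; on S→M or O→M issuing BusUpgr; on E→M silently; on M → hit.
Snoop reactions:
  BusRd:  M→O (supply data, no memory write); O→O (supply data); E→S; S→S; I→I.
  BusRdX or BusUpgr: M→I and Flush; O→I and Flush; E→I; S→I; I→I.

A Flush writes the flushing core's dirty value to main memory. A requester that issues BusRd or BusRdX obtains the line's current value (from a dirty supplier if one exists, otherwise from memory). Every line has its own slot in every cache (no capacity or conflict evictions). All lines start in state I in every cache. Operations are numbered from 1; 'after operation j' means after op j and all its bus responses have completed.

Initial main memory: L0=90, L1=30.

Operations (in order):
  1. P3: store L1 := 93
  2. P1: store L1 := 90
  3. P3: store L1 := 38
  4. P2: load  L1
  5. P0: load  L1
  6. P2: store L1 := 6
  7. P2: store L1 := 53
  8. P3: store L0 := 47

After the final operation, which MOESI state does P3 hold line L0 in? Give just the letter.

state = M

1. P3: store L1 := 93  bus=[BusRdX]  L1: P0=I P1=I P2=I P3=M  mem[L1]=30
2. P1: store L1 := 90  bus=[BusRdX,Flush]  L1: P0=I P1=M P2=I P3=I  mem[L1]=93
3. P3: store L1 := 38  bus=[BusRdX,Flush]  L1: P0=I P1=I P2=I P3=M  mem[L1]=90
4. P2: load  L1  bus=[BusRd]  L1: P0=I P1=I P2=S P3=O  mem[L1]=90
5. P0: load  L1  bus=[BusRd]  L1: P0=S P1=I P2=S P3=O  mem[L1]=90
6. P2: store L1 := 6  bus=[BusUpgr,Flush]  L1: P0=I P1=I P2=M P3=I  mem[L1]=38
7. P2: store L1 := 53  bus=[-]  L1: P0=I P1=I P2=M P3=I  mem[L1]=38
8. P3: store L0 := 47  bus=[BusRdX]  L0: P0=I P1=I P2=I P3=M  mem[L0]=90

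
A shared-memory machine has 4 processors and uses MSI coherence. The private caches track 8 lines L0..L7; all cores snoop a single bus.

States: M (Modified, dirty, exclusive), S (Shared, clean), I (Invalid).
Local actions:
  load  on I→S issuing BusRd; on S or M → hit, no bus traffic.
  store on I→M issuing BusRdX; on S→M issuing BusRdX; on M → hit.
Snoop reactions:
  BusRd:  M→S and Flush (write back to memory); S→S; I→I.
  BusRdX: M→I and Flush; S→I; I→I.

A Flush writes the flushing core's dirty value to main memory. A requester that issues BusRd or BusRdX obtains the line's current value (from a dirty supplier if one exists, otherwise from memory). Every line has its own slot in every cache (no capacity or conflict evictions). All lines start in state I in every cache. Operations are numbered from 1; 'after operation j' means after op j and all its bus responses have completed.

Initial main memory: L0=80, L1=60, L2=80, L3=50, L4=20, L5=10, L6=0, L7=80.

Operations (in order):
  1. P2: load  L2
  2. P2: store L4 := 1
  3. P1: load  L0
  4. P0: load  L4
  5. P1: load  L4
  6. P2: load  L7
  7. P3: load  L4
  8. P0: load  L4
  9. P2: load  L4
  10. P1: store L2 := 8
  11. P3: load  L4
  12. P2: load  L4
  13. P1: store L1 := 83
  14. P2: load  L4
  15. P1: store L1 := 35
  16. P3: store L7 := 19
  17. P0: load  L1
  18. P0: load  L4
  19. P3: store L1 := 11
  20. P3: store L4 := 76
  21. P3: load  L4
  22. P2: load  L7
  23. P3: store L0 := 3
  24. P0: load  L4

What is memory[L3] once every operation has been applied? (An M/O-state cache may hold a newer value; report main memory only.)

  op1 P2: load  L2 → I/I/S/I on L2; bus BusRd; mem=80
  op2 P2: store L4 := 1 → I/I/M/I on L4; bus BusRdX; mem=20
  op3 P1: load  L0 → I/S/I/I on L0; bus BusRd; mem=80
  op4 P0: load  L4 → S/I/S/I on L4; bus BusRd Flush; mem=1
  op5 P1: load  L4 → S/S/S/I on L4; bus BusRd; mem=1
  op6 P2: load  L7 → I/I/S/I on L7; bus BusRd; mem=80
  op7 P3: load  L4 → S/S/S/S on L4; bus BusRd; mem=1
  op8 P0: load  L4 → S/S/S/S on L4; bus (none); mem=1
  op9 P2: load  L4 → S/S/S/S on L4; bus (none); mem=1
  op10 P1: store L2 := 8 → I/M/I/I on L2; bus BusRdX; mem=80
  op11 P3: load  L4 → S/S/S/S on L4; bus (none); mem=1
  op12 P2: load  L4 → S/S/S/S on L4; bus (none); mem=1
  op13 P1: store L1 := 83 → I/M/I/I on L1; bus BusRdX; mem=60
  op14 P2: load  L4 → S/S/S/S on L4; bus (none); mem=1
  op15 P1: store L1 := 35 → I/M/I/I on L1; bus (none); mem=60
  op16 P3: store L7 := 19 → I/I/I/M on L7; bus BusRdX; mem=80
  op17 P0: load  L1 → S/S/I/I on L1; bus BusRd Flush; mem=35
  op18 P0: load  L4 → S/S/S/S on L4; bus (none); mem=1
  op19 P3: store L1 := 11 → I/I/I/M on L1; bus BusRdX; mem=35
  op20 P3: store L4 := 76 → I/I/I/M on L4; bus BusRdX; mem=1
  op21 P3: load  L4 → I/I/I/M on L4; bus (none); mem=1
  op22 P2: load  L7 → I/I/S/S on L7; bus BusRd Flush; mem=19
  op23 P3: store L0 := 3 → I/I/I/M on L0; bus BusRdX; mem=80
  op24 P0: load  L4 → S/I/I/S on L4; bus BusRd Flush; mem=76

memory[L3] = 50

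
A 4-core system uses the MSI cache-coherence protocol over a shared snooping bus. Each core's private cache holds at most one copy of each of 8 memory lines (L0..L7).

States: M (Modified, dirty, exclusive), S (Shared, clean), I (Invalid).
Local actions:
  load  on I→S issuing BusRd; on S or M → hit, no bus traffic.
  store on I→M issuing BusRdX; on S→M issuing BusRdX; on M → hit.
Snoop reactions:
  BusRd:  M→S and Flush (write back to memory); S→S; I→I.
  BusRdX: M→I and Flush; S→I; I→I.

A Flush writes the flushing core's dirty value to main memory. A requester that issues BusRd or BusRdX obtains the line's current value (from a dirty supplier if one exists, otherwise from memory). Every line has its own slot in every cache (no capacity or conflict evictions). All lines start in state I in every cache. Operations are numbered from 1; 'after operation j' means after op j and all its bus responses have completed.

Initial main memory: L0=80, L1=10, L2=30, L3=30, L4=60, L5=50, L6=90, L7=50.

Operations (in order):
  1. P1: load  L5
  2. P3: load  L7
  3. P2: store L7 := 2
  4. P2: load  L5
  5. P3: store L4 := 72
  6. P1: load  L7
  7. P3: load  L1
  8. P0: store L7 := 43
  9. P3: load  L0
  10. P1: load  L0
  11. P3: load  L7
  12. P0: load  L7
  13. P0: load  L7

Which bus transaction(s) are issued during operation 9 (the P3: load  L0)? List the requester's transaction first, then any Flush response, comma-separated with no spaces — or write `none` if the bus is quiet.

bus = BusRd

  op1 P1: load  L5 → I/S/I/I on L5; bus BusRd; mem=50
  op2 P3: load  L7 → I/I/I/S on L7; bus BusRd; mem=50
  op3 P2: store L7 := 2 → I/I/M/I on L7; bus BusRdX; mem=50
  op4 P2: load  L5 → I/S/S/I on L5; bus BusRd; mem=50
  op5 P3: store L4 := 72 → I/I/I/M on L4; bus BusRdX; mem=60
  op6 P1: load  L7 → I/S/S/I on L7; bus BusRd Flush; mem=2
  op7 P3: load  L1 → I/I/I/S on L1; bus BusRd; mem=10
  op8 P0: store L7 := 43 → M/I/I/I on L7; bus BusRdX; mem=2
  op9 P3: load  L0 → I/I/I/S on L0; bus BusRd; mem=80
  op10 P1: load  L0 → I/S/I/S on L0; bus BusRd; mem=80
  op11 P3: load  L7 → S/I/I/S on L7; bus BusRd Flush; mem=43
  op12 P0: load  L7 → S/I/I/S on L7; bus (none); mem=43
  op13 P0: load  L7 → S/I/I/S on L7; bus (none); mem=43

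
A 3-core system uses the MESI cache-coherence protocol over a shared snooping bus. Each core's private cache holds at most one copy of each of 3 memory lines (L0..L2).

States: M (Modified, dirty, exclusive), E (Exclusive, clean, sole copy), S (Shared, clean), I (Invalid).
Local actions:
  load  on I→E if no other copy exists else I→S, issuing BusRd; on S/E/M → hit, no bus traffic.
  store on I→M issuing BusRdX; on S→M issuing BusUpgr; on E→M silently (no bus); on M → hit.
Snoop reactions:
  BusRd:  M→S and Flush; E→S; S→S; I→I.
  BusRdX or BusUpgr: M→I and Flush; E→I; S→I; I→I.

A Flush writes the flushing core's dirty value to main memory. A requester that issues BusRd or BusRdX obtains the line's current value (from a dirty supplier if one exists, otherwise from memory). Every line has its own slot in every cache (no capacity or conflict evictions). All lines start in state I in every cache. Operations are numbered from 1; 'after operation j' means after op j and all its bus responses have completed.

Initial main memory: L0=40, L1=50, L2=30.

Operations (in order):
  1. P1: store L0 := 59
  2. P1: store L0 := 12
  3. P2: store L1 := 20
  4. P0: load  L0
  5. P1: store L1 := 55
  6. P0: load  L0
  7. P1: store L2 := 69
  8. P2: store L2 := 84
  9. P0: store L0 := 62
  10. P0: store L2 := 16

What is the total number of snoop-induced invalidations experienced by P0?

step 1: P1: store L0 := 59  ⟶  IMI  (L0)  txn=BusRdX  M[L0]=40
step 2: P1: store L0 := 12  ⟶  IMI  (L0)  txn=∅  M[L0]=40
step 3: P2: store L1 := 20  ⟶  IIM  (L1)  txn=BusRdX  M[L1]=50
step 4: P0: load  L0  ⟶  SSI  (L0)  txn=BusRd+Flush  M[L0]=12
step 5: P1: store L1 := 55  ⟶  IMI  (L1)  txn=BusRdX+Flush  M[L1]=20
step 6: P0: load  L0  ⟶  SSI  (L0)  txn=∅  M[L0]=12
step 7: P1: store L2 := 69  ⟶  IMI  (L2)  txn=BusRdX  M[L2]=30
step 8: P2: store L2 := 84  ⟶  IIM  (L2)  txn=BusRdX+Flush  M[L2]=69
step 9: P0: store L0 := 62  ⟶  MII  (L0)  txn=BusUpgr  M[L0]=12
step 10: P0: store L2 := 16  ⟶  MII  (L2)  txn=BusRdX+Flush  M[L2]=84

invalidations = 0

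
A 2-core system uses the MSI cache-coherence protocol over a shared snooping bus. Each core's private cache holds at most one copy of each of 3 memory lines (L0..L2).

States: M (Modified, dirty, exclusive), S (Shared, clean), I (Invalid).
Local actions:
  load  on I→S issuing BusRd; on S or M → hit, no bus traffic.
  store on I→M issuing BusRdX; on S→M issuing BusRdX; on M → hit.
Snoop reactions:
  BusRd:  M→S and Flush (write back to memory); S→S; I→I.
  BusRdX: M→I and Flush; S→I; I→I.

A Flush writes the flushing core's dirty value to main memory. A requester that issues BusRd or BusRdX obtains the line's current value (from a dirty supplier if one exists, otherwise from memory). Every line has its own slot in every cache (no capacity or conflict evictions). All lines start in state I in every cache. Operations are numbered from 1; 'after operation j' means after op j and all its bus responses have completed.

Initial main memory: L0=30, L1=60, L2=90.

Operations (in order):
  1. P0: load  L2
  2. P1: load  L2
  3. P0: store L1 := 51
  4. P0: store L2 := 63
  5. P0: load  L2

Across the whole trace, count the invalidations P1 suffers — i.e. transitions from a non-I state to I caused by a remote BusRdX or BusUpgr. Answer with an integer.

invalidations = 1

step 1: P0: load  L2  ⟶  SI  (L2)  txn=BusRd  M[L2]=90
step 2: P1: load  L2  ⟶  SS  (L2)  txn=BusRd  M[L2]=90
step 3: P0: store L1 := 51  ⟶  MI  (L1)  txn=BusRdX  M[L1]=60
step 4: P0: store L2 := 63  ⟶  MI  (L2)  txn=BusRdX  M[L2]=90
step 5: P0: load  L2  ⟶  MI  (L2)  txn=∅  M[L2]=90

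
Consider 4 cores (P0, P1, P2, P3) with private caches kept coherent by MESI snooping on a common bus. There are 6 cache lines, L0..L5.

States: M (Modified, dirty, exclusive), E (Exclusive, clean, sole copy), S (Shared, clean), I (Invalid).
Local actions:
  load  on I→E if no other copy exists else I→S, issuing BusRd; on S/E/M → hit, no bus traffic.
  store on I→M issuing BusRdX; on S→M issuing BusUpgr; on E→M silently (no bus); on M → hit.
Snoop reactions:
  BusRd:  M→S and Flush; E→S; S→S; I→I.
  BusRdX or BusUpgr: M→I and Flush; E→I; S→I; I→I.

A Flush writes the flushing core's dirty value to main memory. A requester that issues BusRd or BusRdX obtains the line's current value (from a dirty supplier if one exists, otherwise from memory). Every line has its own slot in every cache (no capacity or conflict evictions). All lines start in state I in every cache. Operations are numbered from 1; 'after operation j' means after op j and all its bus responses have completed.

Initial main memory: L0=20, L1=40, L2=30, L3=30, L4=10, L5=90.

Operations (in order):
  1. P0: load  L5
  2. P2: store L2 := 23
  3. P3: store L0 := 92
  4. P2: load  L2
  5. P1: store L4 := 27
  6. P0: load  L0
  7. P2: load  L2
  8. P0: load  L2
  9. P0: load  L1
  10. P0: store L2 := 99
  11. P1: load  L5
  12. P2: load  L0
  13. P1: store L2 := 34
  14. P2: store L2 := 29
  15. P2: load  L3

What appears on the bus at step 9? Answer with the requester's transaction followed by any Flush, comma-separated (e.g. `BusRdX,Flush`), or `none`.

bus = BusRd

  op1 P0: load  L5 → E/I/I/I on L5; bus BusRd; mem=90
  op2 P2: store L2 := 23 → I/I/M/I on L2; bus BusRdX; mem=30
  op3 P3: store L0 := 92 → I/I/I/M on L0; bus BusRdX; mem=20
  op4 P2: load  L2 → I/I/M/I on L2; bus (none); mem=30
  op5 P1: store L4 := 27 → I/M/I/I on L4; bus BusRdX; mem=10
  op6 P0: load  L0 → S/I/I/S on L0; bus BusRd Flush; mem=92
  op7 P2: load  L2 → I/I/M/I on L2; bus (none); mem=30
  op8 P0: load  L2 → S/I/S/I on L2; bus BusRd Flush; mem=23
  op9 P0: load  L1 → E/I/I/I on L1; bus BusRd; mem=40
  op10 P0: store L2 := 99 → M/I/I/I on L2; bus BusUpgr; mem=23
  op11 P1: load  L5 → S/S/I/I on L5; bus BusRd; mem=90
  op12 P2: load  L0 → S/I/S/S on L0; bus BusRd; mem=92
  op13 P1: store L2 := 34 → I/M/I/I on L2; bus BusRdX Flush; mem=99
  op14 P2: store L2 := 29 → I/I/M/I on L2; bus BusRdX Flush; mem=34
  op15 P2: load  L3 → I/I/E/I on L3; bus BusRd; mem=30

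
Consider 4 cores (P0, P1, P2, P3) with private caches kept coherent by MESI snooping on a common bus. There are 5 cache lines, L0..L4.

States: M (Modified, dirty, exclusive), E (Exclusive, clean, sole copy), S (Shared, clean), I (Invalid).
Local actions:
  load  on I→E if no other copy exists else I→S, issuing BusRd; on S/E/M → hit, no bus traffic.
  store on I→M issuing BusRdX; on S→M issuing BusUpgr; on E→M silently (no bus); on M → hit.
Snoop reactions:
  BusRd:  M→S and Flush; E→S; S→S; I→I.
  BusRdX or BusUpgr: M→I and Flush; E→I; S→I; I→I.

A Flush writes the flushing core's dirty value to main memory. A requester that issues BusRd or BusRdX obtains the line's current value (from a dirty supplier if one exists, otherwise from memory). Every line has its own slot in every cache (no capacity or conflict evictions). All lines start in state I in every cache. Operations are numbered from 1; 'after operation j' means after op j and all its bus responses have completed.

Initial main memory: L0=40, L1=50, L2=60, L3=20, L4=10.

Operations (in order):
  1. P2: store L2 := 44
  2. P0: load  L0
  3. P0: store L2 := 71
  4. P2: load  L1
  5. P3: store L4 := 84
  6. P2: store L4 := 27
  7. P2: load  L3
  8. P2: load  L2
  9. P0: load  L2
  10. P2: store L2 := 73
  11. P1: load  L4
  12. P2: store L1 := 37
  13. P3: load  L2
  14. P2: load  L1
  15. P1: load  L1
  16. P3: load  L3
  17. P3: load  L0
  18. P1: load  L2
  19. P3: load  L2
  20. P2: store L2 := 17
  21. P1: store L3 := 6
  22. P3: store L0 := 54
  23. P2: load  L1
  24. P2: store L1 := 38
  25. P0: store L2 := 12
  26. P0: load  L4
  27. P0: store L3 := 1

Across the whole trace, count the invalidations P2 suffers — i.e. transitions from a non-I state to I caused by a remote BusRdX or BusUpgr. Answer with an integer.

invalidations = 3

  op1 P2: store L2 := 44 → I/I/M/I on L2; bus BusRdX; mem=60
  op2 P0: load  L0 → E/I/I/I on L0; bus BusRd; mem=40
  op3 P0: store L2 := 71 → M/I/I/I on L2; bus BusRdX Flush; mem=44
  op4 P2: load  L1 → I/I/E/I on L1; bus BusRd; mem=50
  op5 P3: store L4 := 84 → I/I/I/M on L4; bus BusRdX; mem=10
  op6 P2: store L4 := 27 → I/I/M/I on L4; bus BusRdX Flush; mem=84
  op7 P2: load  L3 → I/I/E/I on L3; bus BusRd; mem=20
  op8 P2: load  L2 → S/I/S/I on L2; bus BusRd Flush; mem=71
  op9 P0: load  L2 → S/I/S/I on L2; bus (none); mem=71
  op10 P2: store L2 := 73 → I/I/M/I on L2; bus BusUpgr; mem=71
  op11 P1: load  L4 → I/S/S/I on L4; bus BusRd Flush; mem=27
  op12 P2: store L1 := 37 → I/I/M/I on L1; bus (none); mem=50
  op13 P3: load  L2 → I/I/S/S on L2; bus BusRd Flush; mem=73
  op14 P2: load  L1 → I/I/M/I on L1; bus (none); mem=50
  op15 P1: load  L1 → I/S/S/I on L1; bus BusRd Flush; mem=37
  op16 P3: load  L3 → I/I/S/S on L3; bus BusRd; mem=20
  op17 P3: load  L0 → S/I/I/S on L0; bus BusRd; mem=40
  op18 P1: load  L2 → I/S/S/S on L2; bus BusRd; mem=73
  op19 P3: load  L2 → I/S/S/S on L2; bus (none); mem=73
  op20 P2: store L2 := 17 → I/I/M/I on L2; bus BusUpgr; mem=73
  op21 P1: store L3 := 6 → I/M/I/I on L3; bus BusRdX; mem=20
  op22 P3: store L0 := 54 → I/I/I/M on L0; bus BusUpgr; mem=40
  op23 P2: load  L1 → I/S/S/I on L1; bus (none); mem=37
  op24 P2: store L1 := 38 → I/I/M/I on L1; bus BusUpgr; mem=37
  op25 P0: store L2 := 12 → M/I/I/I on L2; bus BusRdX Flush; mem=17
  op26 P0: load  L4 → S/S/S/I on L4; bus BusRd; mem=27
  op27 P0: store L3 := 1 → M/I/I/I on L3; bus BusRdX Flush; mem=6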